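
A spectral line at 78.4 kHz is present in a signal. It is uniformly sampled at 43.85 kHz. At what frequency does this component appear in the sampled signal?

78.4 kHz mod fs = 34.55 kHz.
34.55 kHz > fs/2 = 21.925 kHz, folds to fs − 34.55 kHz = 9.3 kHz.

9.3 kHz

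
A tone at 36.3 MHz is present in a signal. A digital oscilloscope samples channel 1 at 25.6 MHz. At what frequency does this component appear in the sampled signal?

36.3 MHz mod fs = 10.7 MHz.
10.7 MHz ≤ fs/2 = 12.8 MHz, appears at 10.7 MHz.

10.7 MHz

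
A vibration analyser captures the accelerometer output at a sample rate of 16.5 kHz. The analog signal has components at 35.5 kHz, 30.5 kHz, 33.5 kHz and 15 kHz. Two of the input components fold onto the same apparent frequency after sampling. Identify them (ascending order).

fs/2 = 8.25 kHz.
35.5 kHz mod fs = 2.5 kHz.
2.5 kHz ≤ fs/2 = 8.25 kHz, appears at 2.5 kHz.
30.5 kHz mod fs = 14 kHz.
14 kHz > fs/2 = 8.25 kHz, folds to fs − 14 kHz = 2.5 kHz.
33.5 kHz mod fs = 0.5 kHz.
0.5 kHz ≤ fs/2 = 8.25 kHz, appears at 0.5 kHz.
15 kHz > fs/2 = 8.25 kHz, folds to fs − 15 kHz = 1.5 kHz.
30.5 kHz and 35.5 kHz both map to 2.5 kHz.

30.5 kHz, 35.5 kHz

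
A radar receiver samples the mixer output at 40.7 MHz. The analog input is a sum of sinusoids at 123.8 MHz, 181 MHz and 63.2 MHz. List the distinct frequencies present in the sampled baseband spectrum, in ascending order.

fs/2 = 20.35 MHz.
123.8 MHz mod fs = 1.7 MHz.
1.7 MHz ≤ fs/2 = 20.35 MHz, appears at 1.7 MHz.
181 MHz mod fs = 18.2 MHz.
18.2 MHz ≤ fs/2 = 20.35 MHz, appears at 18.2 MHz.
63.2 MHz mod fs = 22.5 MHz.
22.5 MHz > fs/2 = 20.35 MHz, folds to fs − 22.5 MHz = 18.2 MHz.
Distinct values: {1.7 MHz, 18.2 MHz}.

1.7 MHz, 18.2 MHz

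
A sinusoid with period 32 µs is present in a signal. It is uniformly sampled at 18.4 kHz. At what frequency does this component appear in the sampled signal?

5.55 kHz

T = 32 µs → f = 1/T = 31.25 kHz.
31.25 kHz mod fs = 12.85 kHz.
12.85 kHz > fs/2 = 9.2 kHz, folds to fs − 12.85 kHz = 5.55 kHz.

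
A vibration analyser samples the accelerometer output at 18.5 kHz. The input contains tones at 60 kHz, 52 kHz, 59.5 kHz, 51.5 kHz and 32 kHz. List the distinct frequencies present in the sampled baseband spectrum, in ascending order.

3.5 kHz, 4 kHz, 4.5 kHz, 5 kHz

fs/2 = 9.25 kHz.
60 kHz mod fs = 4.5 kHz.
4.5 kHz ≤ fs/2 = 9.25 kHz, appears at 4.5 kHz.
52 kHz mod fs = 15 kHz.
15 kHz > fs/2 = 9.25 kHz, folds to fs − 15 kHz = 3.5 kHz.
59.5 kHz mod fs = 4 kHz.
4 kHz ≤ fs/2 = 9.25 kHz, appears at 4 kHz.
51.5 kHz mod fs = 14.5 kHz.
14.5 kHz > fs/2 = 9.25 kHz, folds to fs − 14.5 kHz = 4 kHz.
32 kHz mod fs = 13.5 kHz.
13.5 kHz > fs/2 = 9.25 kHz, folds to fs − 13.5 kHz = 5 kHz.
Distinct values: {3.5 kHz, 4 kHz, 4.5 kHz, 5 kHz}.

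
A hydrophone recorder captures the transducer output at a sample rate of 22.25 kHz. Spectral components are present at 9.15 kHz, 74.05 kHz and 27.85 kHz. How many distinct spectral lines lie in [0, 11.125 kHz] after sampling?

3

fs/2 = 11.125 kHz.
9.15 kHz ≤ fs/2 = 11.125 kHz, passes unchanged.
74.05 kHz mod fs = 7.3 kHz.
7.3 kHz ≤ fs/2 = 11.125 kHz, appears at 7.3 kHz.
27.85 kHz mod fs = 5.6 kHz.
5.6 kHz ≤ fs/2 = 11.125 kHz, appears at 5.6 kHz.
Distinct values: {5.6 kHz, 7.3 kHz, 9.15 kHz} → 3.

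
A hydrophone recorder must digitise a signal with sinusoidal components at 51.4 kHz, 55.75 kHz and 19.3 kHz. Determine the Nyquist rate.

111.5 kHz

Highest-frequency component: 55.75 kHz.
Nyquist rate = 2 × 55.75 kHz = 111.5 kHz.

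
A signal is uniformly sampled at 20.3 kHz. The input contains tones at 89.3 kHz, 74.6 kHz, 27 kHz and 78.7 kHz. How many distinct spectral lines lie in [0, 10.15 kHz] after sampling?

4

fs/2 = 10.15 kHz.
89.3 kHz mod fs = 8.1 kHz.
8.1 kHz ≤ fs/2 = 10.15 kHz, appears at 8.1 kHz.
74.6 kHz mod fs = 13.7 kHz.
13.7 kHz > fs/2 = 10.15 kHz, folds to fs − 13.7 kHz = 6.6 kHz.
27 kHz mod fs = 6.7 kHz.
6.7 kHz ≤ fs/2 = 10.15 kHz, appears at 6.7 kHz.
78.7 kHz mod fs = 17.8 kHz.
17.8 kHz > fs/2 = 10.15 kHz, folds to fs − 17.8 kHz = 2.5 kHz.
Distinct values: {2.5 kHz, 6.6 kHz, 6.7 kHz, 8.1 kHz} → 4.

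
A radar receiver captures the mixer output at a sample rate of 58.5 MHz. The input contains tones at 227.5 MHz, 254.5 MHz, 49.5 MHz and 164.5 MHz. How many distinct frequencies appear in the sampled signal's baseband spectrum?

fs/2 = 29.25 MHz.
227.5 MHz mod fs = 52 MHz.
52 MHz > fs/2 = 29.25 MHz, folds to fs − 52 MHz = 6.5 MHz.
254.5 MHz mod fs = 20.5 MHz.
20.5 MHz ≤ fs/2 = 29.25 MHz, appears at 20.5 MHz.
49.5 MHz > fs/2 = 29.25 MHz, folds to fs − 49.5 MHz = 9 MHz.
164.5 MHz mod fs = 47.5 MHz.
47.5 MHz > fs/2 = 29.25 MHz, folds to fs − 47.5 MHz = 11 MHz.
Distinct values: {6.5 MHz, 9 MHz, 11 MHz, 20.5 MHz} → 4.

4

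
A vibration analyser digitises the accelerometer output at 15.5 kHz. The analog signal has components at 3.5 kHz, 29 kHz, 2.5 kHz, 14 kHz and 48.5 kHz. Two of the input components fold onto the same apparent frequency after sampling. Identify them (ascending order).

fs/2 = 7.75 kHz.
3.5 kHz ≤ fs/2 = 7.75 kHz, passes unchanged.
29 kHz mod fs = 13.5 kHz.
13.5 kHz > fs/2 = 7.75 kHz, folds to fs − 13.5 kHz = 2 kHz.
2.5 kHz ≤ fs/2 = 7.75 kHz, passes unchanged.
14 kHz > fs/2 = 7.75 kHz, folds to fs − 14 kHz = 1.5 kHz.
48.5 kHz mod fs = 2 kHz.
2 kHz ≤ fs/2 = 7.75 kHz, appears at 2 kHz.
29 kHz and 48.5 kHz both map to 2 kHz.

29 kHz, 48.5 kHz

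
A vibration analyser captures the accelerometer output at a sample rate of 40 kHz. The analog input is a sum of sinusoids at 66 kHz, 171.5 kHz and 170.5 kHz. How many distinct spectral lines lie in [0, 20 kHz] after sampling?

fs/2 = 20 kHz.
66 kHz mod fs = 26 kHz.
26 kHz > fs/2 = 20 kHz, folds to fs − 26 kHz = 14 kHz.
171.5 kHz mod fs = 11.5 kHz.
11.5 kHz ≤ fs/2 = 20 kHz, appears at 11.5 kHz.
170.5 kHz mod fs = 10.5 kHz.
10.5 kHz ≤ fs/2 = 20 kHz, appears at 10.5 kHz.
Distinct values: {10.5 kHz, 11.5 kHz, 14 kHz} → 3.

3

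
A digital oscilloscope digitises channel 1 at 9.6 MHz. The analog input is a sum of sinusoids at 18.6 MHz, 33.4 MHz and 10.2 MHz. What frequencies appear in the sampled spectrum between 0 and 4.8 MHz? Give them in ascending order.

0.6 MHz, 4.6 MHz

fs/2 = 4.8 MHz.
18.6 MHz mod fs = 9 MHz.
9 MHz > fs/2 = 4.8 MHz, folds to fs − 9 MHz = 0.6 MHz.
33.4 MHz mod fs = 4.6 MHz.
4.6 MHz ≤ fs/2 = 4.8 MHz, appears at 4.6 MHz.
10.2 MHz mod fs = 0.6 MHz.
0.6 MHz ≤ fs/2 = 4.8 MHz, appears at 0.6 MHz.
Distinct values: {0.6 MHz, 4.6 MHz}.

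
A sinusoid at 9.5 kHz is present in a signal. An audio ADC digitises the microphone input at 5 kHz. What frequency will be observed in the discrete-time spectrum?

9.5 kHz mod fs = 4.5 kHz.
4.5 kHz > fs/2 = 2.5 kHz, folds to fs − 4.5 kHz = 0.5 kHz.

0.5 kHz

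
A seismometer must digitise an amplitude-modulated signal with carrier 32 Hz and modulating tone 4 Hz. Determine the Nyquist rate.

AM sidebands sit at fc ± fm = 28 Hz and 36 Hz.
Highest-frequency component: 36 Hz.
Nyquist rate = 2 × 36 Hz = 72 Hz.

72 Hz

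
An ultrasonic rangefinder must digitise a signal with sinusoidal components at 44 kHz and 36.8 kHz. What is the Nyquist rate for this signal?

88 kHz

Highest-frequency component: 44 kHz.
Nyquist rate = 2 × 44 kHz = 88 kHz.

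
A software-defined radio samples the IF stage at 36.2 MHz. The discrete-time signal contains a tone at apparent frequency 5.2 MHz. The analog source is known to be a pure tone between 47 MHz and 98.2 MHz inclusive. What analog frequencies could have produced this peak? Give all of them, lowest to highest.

67.2 MHz, 77.6 MHz

Frequencies that alias to 5.2 MHz are k·fs ± 5.2 MHz for integer k ≥ 0.
k=0: 5.2 MHz.
k=1: 31 MHz, 41.4 MHz.
k=2: 67.2 MHz, 77.6 MHz.
k=3: 103.4 MHz, 113.8 MHz.
Within [47 MHz, 98.2 MHz]: 67.2 MHz, 77.6 MHz.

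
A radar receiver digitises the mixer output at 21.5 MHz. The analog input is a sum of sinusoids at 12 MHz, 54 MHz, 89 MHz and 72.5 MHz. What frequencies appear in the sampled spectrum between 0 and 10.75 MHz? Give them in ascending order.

fs/2 = 10.75 MHz.
12 MHz > fs/2 = 10.75 MHz, folds to fs − 12 MHz = 9.5 MHz.
54 MHz mod fs = 11 MHz.
11 MHz > fs/2 = 10.75 MHz, folds to fs − 11 MHz = 10.5 MHz.
89 MHz mod fs = 3 MHz.
3 MHz ≤ fs/2 = 10.75 MHz, appears at 3 MHz.
72.5 MHz mod fs = 8 MHz.
8 MHz ≤ fs/2 = 10.75 MHz, appears at 8 MHz.
Distinct values: {3 MHz, 8 MHz, 9.5 MHz, 10.5 MHz}.

3 MHz, 8 MHz, 9.5 MHz, 10.5 MHz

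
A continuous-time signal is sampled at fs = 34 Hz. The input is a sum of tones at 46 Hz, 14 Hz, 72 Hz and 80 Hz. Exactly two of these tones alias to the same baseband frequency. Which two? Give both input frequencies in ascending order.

46 Hz, 80 Hz

fs/2 = 17 Hz.
46 Hz mod fs = 12 Hz.
12 Hz ≤ fs/2 = 17 Hz, appears at 12 Hz.
14 Hz ≤ fs/2 = 17 Hz, passes unchanged.
72 Hz mod fs = 4 Hz.
4 Hz ≤ fs/2 = 17 Hz, appears at 4 Hz.
80 Hz mod fs = 12 Hz.
12 Hz ≤ fs/2 = 17 Hz, appears at 12 Hz.
46 Hz and 80 Hz both map to 12 Hz.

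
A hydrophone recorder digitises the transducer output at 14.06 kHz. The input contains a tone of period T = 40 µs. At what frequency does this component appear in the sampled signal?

T = 40 µs → f = 1/T = 25 kHz.
25 kHz mod fs = 10.94 kHz.
10.94 kHz > fs/2 = 7.03 kHz, folds to fs − 10.94 kHz = 3.12 kHz.

3.12 kHz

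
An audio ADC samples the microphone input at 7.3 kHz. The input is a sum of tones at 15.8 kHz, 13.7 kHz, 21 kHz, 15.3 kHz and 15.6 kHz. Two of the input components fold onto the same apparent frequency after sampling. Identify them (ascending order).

13.7 kHz, 21 kHz

fs/2 = 3.65 kHz.
15.8 kHz mod fs = 1.2 kHz.
1.2 kHz ≤ fs/2 = 3.65 kHz, appears at 1.2 kHz.
13.7 kHz mod fs = 6.4 kHz.
6.4 kHz > fs/2 = 3.65 kHz, folds to fs − 6.4 kHz = 0.9 kHz.
21 kHz mod fs = 6.4 kHz.
6.4 kHz > fs/2 = 3.65 kHz, folds to fs − 6.4 kHz = 0.9 kHz.
15.3 kHz mod fs = 0.7 kHz.
0.7 kHz ≤ fs/2 = 3.65 kHz, appears at 0.7 kHz.
15.6 kHz mod fs = 1 kHz.
1 kHz ≤ fs/2 = 3.65 kHz, appears at 1 kHz.
13.7 kHz and 21 kHz both map to 0.9 kHz.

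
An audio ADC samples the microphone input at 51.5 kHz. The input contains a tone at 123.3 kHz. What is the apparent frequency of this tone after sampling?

20.3 kHz

123.3 kHz mod fs = 20.3 kHz.
20.3 kHz ≤ fs/2 = 25.75 kHz, appears at 20.3 kHz.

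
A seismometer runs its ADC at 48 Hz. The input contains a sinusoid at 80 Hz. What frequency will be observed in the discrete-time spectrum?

16 Hz

80 Hz mod fs = 32 Hz.
32 Hz > fs/2 = 24 Hz, folds to fs − 32 Hz = 16 Hz.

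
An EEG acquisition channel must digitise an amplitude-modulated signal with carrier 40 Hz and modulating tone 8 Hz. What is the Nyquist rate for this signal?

96 Hz

AM sidebands sit at fc ± fm = 32 Hz and 48 Hz.
Highest-frequency component: 48 Hz.
Nyquist rate = 2 × 48 Hz = 96 Hz.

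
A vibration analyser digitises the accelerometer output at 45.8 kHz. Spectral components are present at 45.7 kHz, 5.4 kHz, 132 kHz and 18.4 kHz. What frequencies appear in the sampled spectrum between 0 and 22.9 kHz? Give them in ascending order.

fs/2 = 22.9 kHz.
45.7 kHz > fs/2 = 22.9 kHz, folds to fs − 45.7 kHz = 0.1 kHz.
5.4 kHz ≤ fs/2 = 22.9 kHz, passes unchanged.
132 kHz mod fs = 40.4 kHz.
40.4 kHz > fs/2 = 22.9 kHz, folds to fs − 40.4 kHz = 5.4 kHz.
18.4 kHz ≤ fs/2 = 22.9 kHz, passes unchanged.
Distinct values: {0.1 kHz, 5.4 kHz, 18.4 kHz}.

0.1 kHz, 5.4 kHz, 18.4 kHz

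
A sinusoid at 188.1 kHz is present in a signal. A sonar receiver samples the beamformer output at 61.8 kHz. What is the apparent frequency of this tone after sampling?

188.1 kHz mod fs = 2.7 kHz.
2.7 kHz ≤ fs/2 = 30.9 kHz, appears at 2.7 kHz.

2.7 kHz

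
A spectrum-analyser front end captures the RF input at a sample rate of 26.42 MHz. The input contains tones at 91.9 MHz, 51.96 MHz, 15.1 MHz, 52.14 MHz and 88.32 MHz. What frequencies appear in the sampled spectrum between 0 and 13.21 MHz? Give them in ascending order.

0.7 MHz, 0.88 MHz, 9.06 MHz, 11.32 MHz, 12.64 MHz

fs/2 = 13.21 MHz.
91.9 MHz mod fs = 12.64 MHz.
12.64 MHz ≤ fs/2 = 13.21 MHz, appears at 12.64 MHz.
51.96 MHz mod fs = 25.54 MHz.
25.54 MHz > fs/2 = 13.21 MHz, folds to fs − 25.54 MHz = 0.88 MHz.
15.1 MHz > fs/2 = 13.21 MHz, folds to fs − 15.1 MHz = 11.32 MHz.
52.14 MHz mod fs = 25.72 MHz.
25.72 MHz > fs/2 = 13.21 MHz, folds to fs − 25.72 MHz = 0.7 MHz.
88.32 MHz mod fs = 9.06 MHz.
9.06 MHz ≤ fs/2 = 13.21 MHz, appears at 9.06 MHz.
Distinct values: {0.7 MHz, 0.88 MHz, 9.06 MHz, 11.32 MHz, 12.64 MHz}.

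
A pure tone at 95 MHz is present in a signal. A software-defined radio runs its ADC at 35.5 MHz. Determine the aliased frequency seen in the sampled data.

11.5 MHz

95 MHz mod fs = 24 MHz.
24 MHz > fs/2 = 17.75 MHz, folds to fs − 24 MHz = 11.5 MHz.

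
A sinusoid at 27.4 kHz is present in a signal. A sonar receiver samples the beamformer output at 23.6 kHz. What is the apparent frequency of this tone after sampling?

27.4 kHz mod fs = 3.8 kHz.
3.8 kHz ≤ fs/2 = 11.8 kHz, appears at 3.8 kHz.

3.8 kHz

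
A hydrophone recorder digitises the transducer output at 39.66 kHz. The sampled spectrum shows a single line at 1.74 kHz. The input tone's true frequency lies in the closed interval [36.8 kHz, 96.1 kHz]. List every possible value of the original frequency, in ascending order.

Frequencies that alias to 1.74 kHz are k·fs ± 1.74 kHz for integer k ≥ 0.
k=0: 1.74 kHz.
k=1: 37.92 kHz, 41.4 kHz.
k=2: 77.58 kHz, 81.06 kHz.
k=3: 117.24 kHz, 120.72 kHz.
Within [36.8 kHz, 96.1 kHz]: 37.92 kHz, 41.4 kHz, 77.58 kHz, 81.06 kHz.

37.92 kHz, 41.4 kHz, 77.58 kHz, 81.06 kHz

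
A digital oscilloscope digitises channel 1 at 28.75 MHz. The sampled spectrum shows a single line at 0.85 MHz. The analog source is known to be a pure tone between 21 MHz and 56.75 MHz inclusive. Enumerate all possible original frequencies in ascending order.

Frequencies that alias to 0.85 MHz are k·fs ± 0.85 MHz for integer k ≥ 0.
k=0: 0.85 MHz.
k=1: 27.9 MHz, 29.6 MHz.
k=2: 56.65 MHz, 58.35 MHz.
k=3: 85.4 MHz, 87.1 MHz.
Within [21 MHz, 56.75 MHz]: 27.9 MHz, 29.6 MHz, 56.65 MHz.

27.9 MHz, 29.6 MHz, 56.65 MHz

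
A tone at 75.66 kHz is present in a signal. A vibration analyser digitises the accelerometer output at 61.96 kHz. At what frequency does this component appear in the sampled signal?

13.7 kHz

75.66 kHz mod fs = 13.7 kHz.
13.7 kHz ≤ fs/2 = 30.98 kHz, appears at 13.7 kHz.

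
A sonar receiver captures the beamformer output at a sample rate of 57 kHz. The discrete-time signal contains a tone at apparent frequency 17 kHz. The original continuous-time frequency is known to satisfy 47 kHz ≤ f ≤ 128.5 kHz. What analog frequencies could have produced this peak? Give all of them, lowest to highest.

74 kHz, 97 kHz

Frequencies that alias to 17 kHz are k·fs ± 17 kHz for integer k ≥ 0.
k=0: 17 kHz.
k=1: 40 kHz, 74 kHz.
k=2: 97 kHz, 131 kHz.
k=3: 154 kHz, 188 kHz.
Within [47 kHz, 128.5 kHz]: 74 kHz, 97 kHz.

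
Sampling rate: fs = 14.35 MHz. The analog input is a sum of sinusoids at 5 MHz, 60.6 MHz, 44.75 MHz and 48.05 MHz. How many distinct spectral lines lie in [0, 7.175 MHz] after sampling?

3

fs/2 = 7.175 MHz.
5 MHz ≤ fs/2 = 7.175 MHz, passes unchanged.
60.6 MHz mod fs = 3.2 MHz.
3.2 MHz ≤ fs/2 = 7.175 MHz, appears at 3.2 MHz.
44.75 MHz mod fs = 1.7 MHz.
1.7 MHz ≤ fs/2 = 7.175 MHz, appears at 1.7 MHz.
48.05 MHz mod fs = 5 MHz.
5 MHz ≤ fs/2 = 7.175 MHz, appears at 5 MHz.
Distinct values: {1.7 MHz, 3.2 MHz, 5 MHz} → 3.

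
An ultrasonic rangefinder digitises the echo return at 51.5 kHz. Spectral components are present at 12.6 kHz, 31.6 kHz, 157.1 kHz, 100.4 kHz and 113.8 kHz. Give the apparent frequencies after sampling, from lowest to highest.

fs/2 = 25.75 kHz.
12.6 kHz ≤ fs/2 = 25.75 kHz, passes unchanged.
31.6 kHz > fs/2 = 25.75 kHz, folds to fs − 31.6 kHz = 19.9 kHz.
157.1 kHz mod fs = 2.6 kHz.
2.6 kHz ≤ fs/2 = 25.75 kHz, appears at 2.6 kHz.
100.4 kHz mod fs = 48.9 kHz.
48.9 kHz > fs/2 = 25.75 kHz, folds to fs − 48.9 kHz = 2.6 kHz.
113.8 kHz mod fs = 10.8 kHz.
10.8 kHz ≤ fs/2 = 25.75 kHz, appears at 10.8 kHz.
Distinct values: {2.6 kHz, 10.8 kHz, 12.6 kHz, 19.9 kHz}.

2.6 kHz, 10.8 kHz, 12.6 kHz, 19.9 kHz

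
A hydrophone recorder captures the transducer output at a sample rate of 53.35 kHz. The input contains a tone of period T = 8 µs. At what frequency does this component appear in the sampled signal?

18.3 kHz

T = 8 µs → f = 1/T = 125 kHz.
125 kHz mod fs = 18.3 kHz.
18.3 kHz ≤ fs/2 = 26.675 kHz, appears at 18.3 kHz.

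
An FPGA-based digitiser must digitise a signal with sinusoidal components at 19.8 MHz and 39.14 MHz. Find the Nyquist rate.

Highest-frequency component: 39.14 MHz.
Nyquist rate = 2 × 39.14 MHz = 78.28 MHz.

78.28 MHz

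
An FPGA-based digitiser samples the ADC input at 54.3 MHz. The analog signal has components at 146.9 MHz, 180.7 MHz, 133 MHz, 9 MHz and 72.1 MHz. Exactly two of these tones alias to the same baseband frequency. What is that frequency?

17.8 MHz

fs/2 = 27.15 MHz.
146.9 MHz mod fs = 38.3 MHz.
38.3 MHz > fs/2 = 27.15 MHz, folds to fs − 38.3 MHz = 16 MHz.
180.7 MHz mod fs = 17.8 MHz.
17.8 MHz ≤ fs/2 = 27.15 MHz, appears at 17.8 MHz.
133 MHz mod fs = 24.4 MHz.
24.4 MHz ≤ fs/2 = 27.15 MHz, appears at 24.4 MHz.
9 MHz ≤ fs/2 = 27.15 MHz, passes unchanged.
72.1 MHz mod fs = 17.8 MHz.
17.8 MHz ≤ fs/2 = 27.15 MHz, appears at 17.8 MHz.
72.1 MHz and 180.7 MHz both map to 17.8 MHz.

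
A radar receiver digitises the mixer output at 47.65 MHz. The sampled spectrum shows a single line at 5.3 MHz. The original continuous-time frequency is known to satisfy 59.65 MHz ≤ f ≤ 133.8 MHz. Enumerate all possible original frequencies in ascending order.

90 MHz, 100.6 MHz

Frequencies that alias to 5.3 MHz are k·fs ± 5.3 MHz for integer k ≥ 0.
k=0: 5.3 MHz.
k=1: 42.35 MHz, 52.95 MHz.
k=2: 90 MHz, 100.6 MHz.
k=3: 137.65 MHz, 148.25 MHz.
Within [59.65 MHz, 133.8 MHz]: 90 MHz, 100.6 MHz.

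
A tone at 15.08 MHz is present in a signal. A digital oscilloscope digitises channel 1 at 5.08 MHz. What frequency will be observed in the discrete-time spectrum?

15.08 MHz mod fs = 4.92 MHz.
4.92 MHz > fs/2 = 2.54 MHz, folds to fs − 4.92 MHz = 0.16 MHz.

0.16 MHz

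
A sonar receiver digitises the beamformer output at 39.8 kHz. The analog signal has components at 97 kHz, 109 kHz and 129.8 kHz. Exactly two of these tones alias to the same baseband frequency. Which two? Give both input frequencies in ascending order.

109 kHz, 129.8 kHz

fs/2 = 19.9 kHz.
97 kHz mod fs = 17.4 kHz.
17.4 kHz ≤ fs/2 = 19.9 kHz, appears at 17.4 kHz.
109 kHz mod fs = 29.4 kHz.
29.4 kHz > fs/2 = 19.9 kHz, folds to fs − 29.4 kHz = 10.4 kHz.
129.8 kHz mod fs = 10.4 kHz.
10.4 kHz ≤ fs/2 = 19.9 kHz, appears at 10.4 kHz.
109 kHz and 129.8 kHz both map to 10.4 kHz.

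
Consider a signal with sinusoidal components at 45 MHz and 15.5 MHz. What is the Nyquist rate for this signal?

90 MHz

Highest-frequency component: 45 MHz.
Nyquist rate = 2 × 45 MHz = 90 MHz.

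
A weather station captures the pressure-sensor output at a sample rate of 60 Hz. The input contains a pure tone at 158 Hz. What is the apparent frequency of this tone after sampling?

22 Hz

158 Hz mod fs = 38 Hz.
38 Hz > fs/2 = 30 Hz, folds to fs − 38 Hz = 22 Hz.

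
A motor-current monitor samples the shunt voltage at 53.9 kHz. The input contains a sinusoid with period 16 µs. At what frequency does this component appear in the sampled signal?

8.6 kHz

T = 16 µs → f = 1/T = 62.5 kHz.
62.5 kHz mod fs = 8.6 kHz.
8.6 kHz ≤ fs/2 = 26.95 kHz, appears at 8.6 kHz.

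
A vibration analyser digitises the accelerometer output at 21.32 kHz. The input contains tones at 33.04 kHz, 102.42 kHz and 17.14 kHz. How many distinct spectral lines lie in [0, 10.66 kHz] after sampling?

fs/2 = 10.66 kHz.
33.04 kHz mod fs = 11.72 kHz.
11.72 kHz > fs/2 = 10.66 kHz, folds to fs − 11.72 kHz = 9.6 kHz.
102.42 kHz mod fs = 17.14 kHz.
17.14 kHz > fs/2 = 10.66 kHz, folds to fs − 17.14 kHz = 4.18 kHz.
17.14 kHz > fs/2 = 10.66 kHz, folds to fs − 17.14 kHz = 4.18 kHz.
Distinct values: {4.18 kHz, 9.6 kHz} → 2.

2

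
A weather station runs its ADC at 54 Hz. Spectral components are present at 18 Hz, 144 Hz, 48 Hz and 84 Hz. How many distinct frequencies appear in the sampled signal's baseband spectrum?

fs/2 = 27 Hz.
18 Hz ≤ fs/2 = 27 Hz, passes unchanged.
144 Hz mod fs = 36 Hz.
36 Hz > fs/2 = 27 Hz, folds to fs − 36 Hz = 18 Hz.
48 Hz > fs/2 = 27 Hz, folds to fs − 48 Hz = 6 Hz.
84 Hz mod fs = 30 Hz.
30 Hz > fs/2 = 27 Hz, folds to fs − 30 Hz = 24 Hz.
Distinct values: {6 Hz, 18 Hz, 24 Hz} → 3.

3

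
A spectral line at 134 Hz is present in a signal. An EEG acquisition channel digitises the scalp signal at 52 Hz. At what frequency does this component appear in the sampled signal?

134 Hz mod fs = 30 Hz.
30 Hz > fs/2 = 26 Hz, folds to fs − 30 Hz = 22 Hz.

22 Hz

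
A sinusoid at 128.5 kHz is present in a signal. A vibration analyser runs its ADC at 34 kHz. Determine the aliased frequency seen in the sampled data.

128.5 kHz mod fs = 26.5 kHz.
26.5 kHz > fs/2 = 17 kHz, folds to fs − 26.5 kHz = 7.5 kHz.

7.5 kHz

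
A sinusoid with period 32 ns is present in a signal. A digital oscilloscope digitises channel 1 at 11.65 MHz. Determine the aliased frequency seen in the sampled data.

T = 32 ns → f = 1/T = 31.25 MHz.
31.25 MHz mod fs = 7.95 MHz.
7.95 MHz > fs/2 = 5.825 MHz, folds to fs − 7.95 MHz = 3.7 MHz.

3.7 MHz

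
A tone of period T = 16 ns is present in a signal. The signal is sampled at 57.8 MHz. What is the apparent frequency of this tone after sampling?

4.7 MHz

T = 16 ns → f = 1/T = 62.5 MHz.
62.5 MHz mod fs = 4.7 MHz.
4.7 MHz ≤ fs/2 = 28.9 MHz, appears at 4.7 MHz.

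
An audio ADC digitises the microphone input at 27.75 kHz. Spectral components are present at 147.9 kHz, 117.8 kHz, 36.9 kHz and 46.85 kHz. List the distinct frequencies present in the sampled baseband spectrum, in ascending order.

6.8 kHz, 8.65 kHz, 9.15 kHz

fs/2 = 13.875 kHz.
147.9 kHz mod fs = 9.15 kHz.
9.15 kHz ≤ fs/2 = 13.875 kHz, appears at 9.15 kHz.
117.8 kHz mod fs = 6.8 kHz.
6.8 kHz ≤ fs/2 = 13.875 kHz, appears at 6.8 kHz.
36.9 kHz mod fs = 9.15 kHz.
9.15 kHz ≤ fs/2 = 13.875 kHz, appears at 9.15 kHz.
46.85 kHz mod fs = 19.1 kHz.
19.1 kHz > fs/2 = 13.875 kHz, folds to fs − 19.1 kHz = 8.65 kHz.
Distinct values: {6.8 kHz, 8.65 kHz, 9.15 kHz}.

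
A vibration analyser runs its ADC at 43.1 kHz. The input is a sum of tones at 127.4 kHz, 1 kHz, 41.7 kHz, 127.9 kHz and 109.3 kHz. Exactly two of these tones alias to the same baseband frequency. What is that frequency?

fs/2 = 21.55 kHz.
127.4 kHz mod fs = 41.2 kHz.
41.2 kHz > fs/2 = 21.55 kHz, folds to fs − 41.2 kHz = 1.9 kHz.
1 kHz ≤ fs/2 = 21.55 kHz, passes unchanged.
41.7 kHz > fs/2 = 21.55 kHz, folds to fs − 41.7 kHz = 1.4 kHz.
127.9 kHz mod fs = 41.7 kHz.
41.7 kHz > fs/2 = 21.55 kHz, folds to fs − 41.7 kHz = 1.4 kHz.
109.3 kHz mod fs = 23.1 kHz.
23.1 kHz > fs/2 = 21.55 kHz, folds to fs − 23.1 kHz = 20 kHz.
41.7 kHz and 127.9 kHz both map to 1.4 kHz.

1.4 kHz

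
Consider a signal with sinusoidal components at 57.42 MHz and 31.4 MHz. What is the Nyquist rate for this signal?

Highest-frequency component: 57.42 MHz.
Nyquist rate = 2 × 57.42 MHz = 114.84 MHz.

114.84 MHz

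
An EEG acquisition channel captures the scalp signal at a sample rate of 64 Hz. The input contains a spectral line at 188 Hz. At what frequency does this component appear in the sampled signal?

4 Hz

188 Hz mod fs = 60 Hz.
60 Hz > fs/2 = 32 Hz, folds to fs − 60 Hz = 4 Hz.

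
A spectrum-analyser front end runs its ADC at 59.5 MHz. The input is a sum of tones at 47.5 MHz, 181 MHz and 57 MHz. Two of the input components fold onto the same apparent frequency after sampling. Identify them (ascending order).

57 MHz, 181 MHz

fs/2 = 29.75 MHz.
47.5 MHz > fs/2 = 29.75 MHz, folds to fs − 47.5 MHz = 12 MHz.
181 MHz mod fs = 2.5 MHz.
2.5 MHz ≤ fs/2 = 29.75 MHz, appears at 2.5 MHz.
57 MHz > fs/2 = 29.75 MHz, folds to fs − 57 MHz = 2.5 MHz.
57 MHz and 181 MHz both map to 2.5 MHz.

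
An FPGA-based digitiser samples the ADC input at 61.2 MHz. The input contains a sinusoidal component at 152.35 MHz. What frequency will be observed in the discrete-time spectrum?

152.35 MHz mod fs = 29.95 MHz.
29.95 MHz ≤ fs/2 = 30.6 MHz, appears at 29.95 MHz.

29.95 MHz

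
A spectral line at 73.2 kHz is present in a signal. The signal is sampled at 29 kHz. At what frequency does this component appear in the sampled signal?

73.2 kHz mod fs = 15.2 kHz.
15.2 kHz > fs/2 = 14.5 kHz, folds to fs − 15.2 kHz = 13.8 kHz.

13.8 kHz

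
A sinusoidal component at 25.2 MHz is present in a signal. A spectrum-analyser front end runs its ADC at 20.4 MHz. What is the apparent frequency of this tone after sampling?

4.8 MHz

25.2 MHz mod fs = 4.8 MHz.
4.8 MHz ≤ fs/2 = 10.2 MHz, appears at 4.8 MHz.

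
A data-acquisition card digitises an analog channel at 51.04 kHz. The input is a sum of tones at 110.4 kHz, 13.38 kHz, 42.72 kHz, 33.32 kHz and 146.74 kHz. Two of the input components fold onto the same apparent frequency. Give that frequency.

8.32 kHz

fs/2 = 25.52 kHz.
110.4 kHz mod fs = 8.32 kHz.
8.32 kHz ≤ fs/2 = 25.52 kHz, appears at 8.32 kHz.
13.38 kHz ≤ fs/2 = 25.52 kHz, passes unchanged.
42.72 kHz > fs/2 = 25.52 kHz, folds to fs − 42.72 kHz = 8.32 kHz.
33.32 kHz > fs/2 = 25.52 kHz, folds to fs − 33.32 kHz = 17.72 kHz.
146.74 kHz mod fs = 44.66 kHz.
44.66 kHz > fs/2 = 25.52 kHz, folds to fs − 44.66 kHz = 6.38 kHz.
42.72 kHz and 110.4 kHz both map to 8.32 kHz.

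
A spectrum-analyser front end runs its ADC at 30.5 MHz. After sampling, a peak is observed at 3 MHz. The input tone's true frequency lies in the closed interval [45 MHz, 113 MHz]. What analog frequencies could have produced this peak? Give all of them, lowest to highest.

58 MHz, 64 MHz, 88.5 MHz, 94.5 MHz

Frequencies that alias to 3 MHz are k·fs ± 3 MHz for integer k ≥ 0.
k=0: 3 MHz.
k=1: 27.5 MHz, 33.5 MHz.
k=2: 58 MHz, 64 MHz.
k=3: 88.5 MHz, 94.5 MHz.
k=4: 119 MHz, 125 MHz.
Within [45 MHz, 113 MHz]: 58 MHz, 64 MHz, 88.5 MHz, 94.5 MHz.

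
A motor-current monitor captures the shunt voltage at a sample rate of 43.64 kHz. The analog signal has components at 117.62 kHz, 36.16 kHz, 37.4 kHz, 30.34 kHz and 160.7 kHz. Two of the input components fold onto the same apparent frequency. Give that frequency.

13.3 kHz

fs/2 = 21.82 kHz.
117.62 kHz mod fs = 30.34 kHz.
30.34 kHz > fs/2 = 21.82 kHz, folds to fs − 30.34 kHz = 13.3 kHz.
36.16 kHz > fs/2 = 21.82 kHz, folds to fs − 36.16 kHz = 7.48 kHz.
37.4 kHz > fs/2 = 21.82 kHz, folds to fs − 37.4 kHz = 6.24 kHz.
30.34 kHz > fs/2 = 21.82 kHz, folds to fs − 30.34 kHz = 13.3 kHz.
160.7 kHz mod fs = 29.78 kHz.
29.78 kHz > fs/2 = 21.82 kHz, folds to fs − 29.78 kHz = 13.86 kHz.
30.34 kHz and 117.62 kHz both map to 13.3 kHz.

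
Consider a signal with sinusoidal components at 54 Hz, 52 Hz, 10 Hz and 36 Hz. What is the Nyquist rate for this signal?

Highest-frequency component: 54 Hz.
Nyquist rate = 2 × 54 Hz = 108 Hz.

108 Hz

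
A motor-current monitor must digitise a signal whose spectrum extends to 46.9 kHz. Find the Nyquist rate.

93.8 kHz

Nyquist rate = 2 × 46.9 kHz = 93.8 kHz.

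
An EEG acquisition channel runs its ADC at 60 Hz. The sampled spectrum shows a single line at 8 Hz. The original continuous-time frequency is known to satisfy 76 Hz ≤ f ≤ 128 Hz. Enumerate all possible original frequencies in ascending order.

112 Hz, 128 Hz

Frequencies that alias to 8 Hz are k·fs ± 8 Hz for integer k ≥ 0.
k=0: 8 Hz.
k=1: 52 Hz, 68 Hz.
k=2: 112 Hz, 128 Hz.
k=3: 172 Hz, 188 Hz.
Within [76 Hz, 128 Hz]: 112 Hz, 128 Hz.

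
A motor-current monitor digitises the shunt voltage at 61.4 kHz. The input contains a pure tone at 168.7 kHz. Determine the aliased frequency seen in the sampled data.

15.5 kHz

168.7 kHz mod fs = 45.9 kHz.
45.9 kHz > fs/2 = 30.7 kHz, folds to fs − 45.9 kHz = 15.5 kHz.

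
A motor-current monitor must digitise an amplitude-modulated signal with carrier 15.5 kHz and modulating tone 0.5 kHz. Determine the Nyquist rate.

AM sidebands sit at fc ± fm = 15 kHz and 16 kHz.
Highest-frequency component: 16 kHz.
Nyquist rate = 2 × 16 kHz = 32 kHz.

32 kHz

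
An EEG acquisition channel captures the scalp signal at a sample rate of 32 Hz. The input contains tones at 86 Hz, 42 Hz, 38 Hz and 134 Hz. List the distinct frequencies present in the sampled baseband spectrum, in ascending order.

fs/2 = 16 Hz.
86 Hz mod fs = 22 Hz.
22 Hz > fs/2 = 16 Hz, folds to fs − 22 Hz = 10 Hz.
42 Hz mod fs = 10 Hz.
10 Hz ≤ fs/2 = 16 Hz, appears at 10 Hz.
38 Hz mod fs = 6 Hz.
6 Hz ≤ fs/2 = 16 Hz, appears at 6 Hz.
134 Hz mod fs = 6 Hz.
6 Hz ≤ fs/2 = 16 Hz, appears at 6 Hz.
Distinct values: {6 Hz, 10 Hz}.

6 Hz, 10 Hz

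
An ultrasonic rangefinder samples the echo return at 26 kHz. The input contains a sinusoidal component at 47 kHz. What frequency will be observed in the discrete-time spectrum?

5 kHz

47 kHz mod fs = 21 kHz.
21 kHz > fs/2 = 13 kHz, folds to fs − 21 kHz = 5 kHz.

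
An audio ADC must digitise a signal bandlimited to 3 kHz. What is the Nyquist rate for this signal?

6 kHz

Nyquist rate = 2 × 3 kHz = 6 kHz.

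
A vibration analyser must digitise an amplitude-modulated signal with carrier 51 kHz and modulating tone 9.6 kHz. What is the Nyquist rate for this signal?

121.2 kHz

AM sidebands sit at fc ± fm = 41.4 kHz and 60.6 kHz.
Highest-frequency component: 60.6 kHz.
Nyquist rate = 2 × 60.6 kHz = 121.2 kHz.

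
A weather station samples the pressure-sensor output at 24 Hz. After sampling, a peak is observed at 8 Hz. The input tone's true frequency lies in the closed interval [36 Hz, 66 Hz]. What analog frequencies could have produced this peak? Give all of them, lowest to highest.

40 Hz, 56 Hz, 64 Hz

Frequencies that alias to 8 Hz are k·fs ± 8 Hz for integer k ≥ 0.
k=0: 8 Hz.
k=1: 16 Hz, 32 Hz.
k=2: 40 Hz, 56 Hz.
k=3: 64 Hz, 80 Hz.
k=4: 88 Hz, 104 Hz.
Within [36 Hz, 66 Hz]: 40 Hz, 56 Hz, 64 Hz.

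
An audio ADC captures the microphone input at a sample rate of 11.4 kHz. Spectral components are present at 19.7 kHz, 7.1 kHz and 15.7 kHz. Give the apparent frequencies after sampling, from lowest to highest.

3.1 kHz, 4.3 kHz

fs/2 = 5.7 kHz.
19.7 kHz mod fs = 8.3 kHz.
8.3 kHz > fs/2 = 5.7 kHz, folds to fs − 8.3 kHz = 3.1 kHz.
7.1 kHz > fs/2 = 5.7 kHz, folds to fs − 7.1 kHz = 4.3 kHz.
15.7 kHz mod fs = 4.3 kHz.
4.3 kHz ≤ fs/2 = 5.7 kHz, appears at 4.3 kHz.
Distinct values: {3.1 kHz, 4.3 kHz}.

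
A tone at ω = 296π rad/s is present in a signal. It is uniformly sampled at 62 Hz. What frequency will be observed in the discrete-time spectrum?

24 Hz

ω = 296π rad/s → f = ω/(2π) = 148 Hz.
148 Hz mod fs = 24 Hz.
24 Hz ≤ fs/2 = 31 Hz, appears at 24 Hz.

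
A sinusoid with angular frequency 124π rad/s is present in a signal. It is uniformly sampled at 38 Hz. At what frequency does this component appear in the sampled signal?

14 Hz

ω = 124π rad/s → f = ω/(2π) = 62 Hz.
62 Hz mod fs = 24 Hz.
24 Hz > fs/2 = 19 Hz, folds to fs − 24 Hz = 14 Hz.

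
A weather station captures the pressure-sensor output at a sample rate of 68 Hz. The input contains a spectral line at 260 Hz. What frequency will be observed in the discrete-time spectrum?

260 Hz mod fs = 56 Hz.
56 Hz > fs/2 = 34 Hz, folds to fs − 56 Hz = 12 Hz.

12 Hz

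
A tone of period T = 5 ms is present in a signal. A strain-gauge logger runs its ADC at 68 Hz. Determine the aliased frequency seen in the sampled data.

T = 5 ms → f = 1/T = 200 Hz.
200 Hz mod fs = 64 Hz.
64 Hz > fs/2 = 34 Hz, folds to fs − 64 Hz = 4 Hz.

4 Hz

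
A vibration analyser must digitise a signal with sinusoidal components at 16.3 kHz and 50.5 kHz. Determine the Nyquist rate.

Highest-frequency component: 50.5 kHz.
Nyquist rate = 2 × 50.5 kHz = 101 kHz.

101 kHz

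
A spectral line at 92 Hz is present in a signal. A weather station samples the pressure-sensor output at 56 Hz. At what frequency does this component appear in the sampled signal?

20 Hz

92 Hz mod fs = 36 Hz.
36 Hz > fs/2 = 28 Hz, folds to fs − 36 Hz = 20 Hz.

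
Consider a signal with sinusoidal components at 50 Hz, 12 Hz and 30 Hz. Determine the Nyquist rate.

Highest-frequency component: 50 Hz.
Nyquist rate = 2 × 50 Hz = 100 Hz.

100 Hz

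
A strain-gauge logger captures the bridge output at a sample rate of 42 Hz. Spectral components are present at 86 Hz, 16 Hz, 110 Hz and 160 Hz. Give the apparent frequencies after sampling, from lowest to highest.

fs/2 = 21 Hz.
86 Hz mod fs = 2 Hz.
2 Hz ≤ fs/2 = 21 Hz, appears at 2 Hz.
16 Hz ≤ fs/2 = 21 Hz, passes unchanged.
110 Hz mod fs = 26 Hz.
26 Hz > fs/2 = 21 Hz, folds to fs − 26 Hz = 16 Hz.
160 Hz mod fs = 34 Hz.
34 Hz > fs/2 = 21 Hz, folds to fs − 34 Hz = 8 Hz.
Distinct values: {2 Hz, 8 Hz, 16 Hz}.

2 Hz, 8 Hz, 16 Hz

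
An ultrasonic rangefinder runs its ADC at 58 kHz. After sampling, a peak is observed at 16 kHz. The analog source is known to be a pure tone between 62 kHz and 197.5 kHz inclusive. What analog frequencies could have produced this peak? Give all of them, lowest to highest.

74 kHz, 100 kHz, 132 kHz, 158 kHz, 190 kHz

Frequencies that alias to 16 kHz are k·fs ± 16 kHz for integer k ≥ 0.
k=0: 16 kHz.
k=1: 42 kHz, 74 kHz.
k=2: 100 kHz, 132 kHz.
k=3: 158 kHz, 190 kHz.
k=4: 216 kHz, 248 kHz.
Within [62 kHz, 197.5 kHz]: 74 kHz, 100 kHz, 132 kHz, 158 kHz, 190 kHz.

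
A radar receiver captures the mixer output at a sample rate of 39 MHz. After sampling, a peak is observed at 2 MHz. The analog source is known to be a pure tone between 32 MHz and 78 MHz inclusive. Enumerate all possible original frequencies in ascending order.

Frequencies that alias to 2 MHz are k·fs ± 2 MHz for integer k ≥ 0.
k=0: 2 MHz.
k=1: 37 MHz, 41 MHz.
k=2: 76 MHz, 80 MHz.
k=3: 115 MHz, 119 MHz.
Within [32 MHz, 78 MHz]: 37 MHz, 41 MHz, 76 MHz.

37 MHz, 41 MHz, 76 MHz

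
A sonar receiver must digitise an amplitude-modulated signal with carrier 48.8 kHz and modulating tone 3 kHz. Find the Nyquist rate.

AM sidebands sit at fc ± fm = 45.8 kHz and 51.8 kHz.
Highest-frequency component: 51.8 kHz.
Nyquist rate = 2 × 51.8 kHz = 103.6 kHz.

103.6 kHz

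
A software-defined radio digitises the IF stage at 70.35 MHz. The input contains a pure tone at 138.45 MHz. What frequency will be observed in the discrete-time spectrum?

2.25 MHz

138.45 MHz mod fs = 68.1 MHz.
68.1 MHz > fs/2 = 35.175 MHz, folds to fs − 68.1 MHz = 2.25 MHz.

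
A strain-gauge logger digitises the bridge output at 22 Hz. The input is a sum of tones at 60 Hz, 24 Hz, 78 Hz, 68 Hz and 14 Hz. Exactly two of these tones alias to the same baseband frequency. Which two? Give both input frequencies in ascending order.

fs/2 = 11 Hz.
60 Hz mod fs = 16 Hz.
16 Hz > fs/2 = 11 Hz, folds to fs − 16 Hz = 6 Hz.
24 Hz mod fs = 2 Hz.
2 Hz ≤ fs/2 = 11 Hz, appears at 2 Hz.
78 Hz mod fs = 12 Hz.
12 Hz > fs/2 = 11 Hz, folds to fs − 12 Hz = 10 Hz.
68 Hz mod fs = 2 Hz.
2 Hz ≤ fs/2 = 11 Hz, appears at 2 Hz.
14 Hz > fs/2 = 11 Hz, folds to fs − 14 Hz = 8 Hz.
24 Hz and 68 Hz both map to 2 Hz.

24 Hz, 68 Hz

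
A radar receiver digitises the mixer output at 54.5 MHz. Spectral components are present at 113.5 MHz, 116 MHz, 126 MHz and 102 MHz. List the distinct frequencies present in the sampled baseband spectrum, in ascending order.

4.5 MHz, 7 MHz, 17 MHz

fs/2 = 27.25 MHz.
113.5 MHz mod fs = 4.5 MHz.
4.5 MHz ≤ fs/2 = 27.25 MHz, appears at 4.5 MHz.
116 MHz mod fs = 7 MHz.
7 MHz ≤ fs/2 = 27.25 MHz, appears at 7 MHz.
126 MHz mod fs = 17 MHz.
17 MHz ≤ fs/2 = 27.25 MHz, appears at 17 MHz.
102 MHz mod fs = 47.5 MHz.
47.5 MHz > fs/2 = 27.25 MHz, folds to fs − 47.5 MHz = 7 MHz.
Distinct values: {4.5 MHz, 7 MHz, 17 MHz}.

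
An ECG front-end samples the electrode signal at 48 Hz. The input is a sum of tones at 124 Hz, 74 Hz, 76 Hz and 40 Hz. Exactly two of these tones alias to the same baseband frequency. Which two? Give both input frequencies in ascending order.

fs/2 = 24 Hz.
124 Hz mod fs = 28 Hz.
28 Hz > fs/2 = 24 Hz, folds to fs − 28 Hz = 20 Hz.
74 Hz mod fs = 26 Hz.
26 Hz > fs/2 = 24 Hz, folds to fs − 26 Hz = 22 Hz.
76 Hz mod fs = 28 Hz.
28 Hz > fs/2 = 24 Hz, folds to fs − 28 Hz = 20 Hz.
40 Hz > fs/2 = 24 Hz, folds to fs − 40 Hz = 8 Hz.
76 Hz and 124 Hz both map to 20 Hz.

76 Hz, 124 Hz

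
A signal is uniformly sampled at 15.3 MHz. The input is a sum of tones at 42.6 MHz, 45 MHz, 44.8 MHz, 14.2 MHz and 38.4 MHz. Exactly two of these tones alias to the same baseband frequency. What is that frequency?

fs/2 = 7.65 MHz.
42.6 MHz mod fs = 12 MHz.
12 MHz > fs/2 = 7.65 MHz, folds to fs − 12 MHz = 3.3 MHz.
45 MHz mod fs = 14.4 MHz.
14.4 MHz > fs/2 = 7.65 MHz, folds to fs − 14.4 MHz = 0.9 MHz.
44.8 MHz mod fs = 14.2 MHz.
14.2 MHz > fs/2 = 7.65 MHz, folds to fs − 14.2 MHz = 1.1 MHz.
14.2 MHz > fs/2 = 7.65 MHz, folds to fs − 14.2 MHz = 1.1 MHz.
38.4 MHz mod fs = 7.8 MHz.
7.8 MHz > fs/2 = 7.65 MHz, folds to fs − 7.8 MHz = 7.5 MHz.
14.2 MHz and 44.8 MHz both map to 1.1 MHz.

1.1 MHz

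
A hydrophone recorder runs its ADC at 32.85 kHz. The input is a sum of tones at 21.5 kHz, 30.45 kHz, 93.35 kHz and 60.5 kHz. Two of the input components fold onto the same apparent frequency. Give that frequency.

5.2 kHz

fs/2 = 16.425 kHz.
21.5 kHz > fs/2 = 16.425 kHz, folds to fs − 21.5 kHz = 11.35 kHz.
30.45 kHz > fs/2 = 16.425 kHz, folds to fs − 30.45 kHz = 2.4 kHz.
93.35 kHz mod fs = 27.65 kHz.
27.65 kHz > fs/2 = 16.425 kHz, folds to fs − 27.65 kHz = 5.2 kHz.
60.5 kHz mod fs = 27.65 kHz.
27.65 kHz > fs/2 = 16.425 kHz, folds to fs − 27.65 kHz = 5.2 kHz.
60.5 kHz and 93.35 kHz both map to 5.2 kHz.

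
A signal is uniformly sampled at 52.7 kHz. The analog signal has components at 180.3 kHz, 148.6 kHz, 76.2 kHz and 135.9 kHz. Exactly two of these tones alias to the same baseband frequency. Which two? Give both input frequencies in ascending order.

fs/2 = 26.35 kHz.
180.3 kHz mod fs = 22.2 kHz.
22.2 kHz ≤ fs/2 = 26.35 kHz, appears at 22.2 kHz.
148.6 kHz mod fs = 43.2 kHz.
43.2 kHz > fs/2 = 26.35 kHz, folds to fs − 43.2 kHz = 9.5 kHz.
76.2 kHz mod fs = 23.5 kHz.
23.5 kHz ≤ fs/2 = 26.35 kHz, appears at 23.5 kHz.
135.9 kHz mod fs = 30.5 kHz.
30.5 kHz > fs/2 = 26.35 kHz, folds to fs − 30.5 kHz = 22.2 kHz.
135.9 kHz and 180.3 kHz both map to 22.2 kHz.

135.9 kHz, 180.3 kHz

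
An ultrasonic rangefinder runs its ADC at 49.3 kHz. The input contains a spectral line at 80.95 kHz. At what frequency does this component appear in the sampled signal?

17.65 kHz

80.95 kHz mod fs = 31.65 kHz.
31.65 kHz > fs/2 = 24.65 kHz, folds to fs − 31.65 kHz = 17.65 kHz.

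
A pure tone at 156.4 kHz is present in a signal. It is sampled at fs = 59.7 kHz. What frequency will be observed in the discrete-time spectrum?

156.4 kHz mod fs = 37 kHz.
37 kHz > fs/2 = 29.85 kHz, folds to fs − 37 kHz = 22.7 kHz.

22.7 kHz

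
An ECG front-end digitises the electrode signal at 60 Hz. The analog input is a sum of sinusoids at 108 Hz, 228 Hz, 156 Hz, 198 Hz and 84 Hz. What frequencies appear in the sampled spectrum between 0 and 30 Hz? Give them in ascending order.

fs/2 = 30 Hz.
108 Hz mod fs = 48 Hz.
48 Hz > fs/2 = 30 Hz, folds to fs − 48 Hz = 12 Hz.
228 Hz mod fs = 48 Hz.
48 Hz > fs/2 = 30 Hz, folds to fs − 48 Hz = 12 Hz.
156 Hz mod fs = 36 Hz.
36 Hz > fs/2 = 30 Hz, folds to fs − 36 Hz = 24 Hz.
198 Hz mod fs = 18 Hz.
18 Hz ≤ fs/2 = 30 Hz, appears at 18 Hz.
84 Hz mod fs = 24 Hz.
24 Hz ≤ fs/2 = 30 Hz, appears at 24 Hz.
Distinct values: {12 Hz, 18 Hz, 24 Hz}.

12 Hz, 18 Hz, 24 Hz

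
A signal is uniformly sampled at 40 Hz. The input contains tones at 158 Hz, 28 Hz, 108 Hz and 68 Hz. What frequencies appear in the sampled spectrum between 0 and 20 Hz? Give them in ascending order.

2 Hz, 12 Hz

fs/2 = 20 Hz.
158 Hz mod fs = 38 Hz.
38 Hz > fs/2 = 20 Hz, folds to fs − 38 Hz = 2 Hz.
28 Hz > fs/2 = 20 Hz, folds to fs − 28 Hz = 12 Hz.
108 Hz mod fs = 28 Hz.
28 Hz > fs/2 = 20 Hz, folds to fs − 28 Hz = 12 Hz.
68 Hz mod fs = 28 Hz.
28 Hz > fs/2 = 20 Hz, folds to fs − 28 Hz = 12 Hz.
Distinct values: {2 Hz, 12 Hz}.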